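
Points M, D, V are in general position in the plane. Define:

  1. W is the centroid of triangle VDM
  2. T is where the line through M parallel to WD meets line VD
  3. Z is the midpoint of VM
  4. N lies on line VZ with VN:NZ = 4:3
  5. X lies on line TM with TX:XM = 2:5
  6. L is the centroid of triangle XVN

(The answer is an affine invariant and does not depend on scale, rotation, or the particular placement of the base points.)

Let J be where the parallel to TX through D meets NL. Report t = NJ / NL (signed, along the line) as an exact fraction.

Assign M = (0, 0), D = (1, 0), V = (0, 1) — the answer is frame-independent, so this choice is without loss of generality.
1. W is the centroid of triangle VDM ⇒ W = (1/3, 1/3)
2. T is where the line through M parallel to WD meets line VD ⇒ T = (2, -1)
3. Z is the midpoint of VM ⇒ Z = (0, 1/2)
4. N lies on line VZ with VN:NZ = 4:3 ⇒ N = (0, 5/7)
5. X lies on line TM with TX:XM = 2:5 ⇒ X = (10/7, -5/7)
6. L is the centroid of triangle XVN ⇒ L = (10/21, 1/3)
through D parallel to TX: direction (-4/7, 2/7); meets NL at J = (5/7, 1/7)
J = N + t·(L−N) with t = 3/2

t = 3/2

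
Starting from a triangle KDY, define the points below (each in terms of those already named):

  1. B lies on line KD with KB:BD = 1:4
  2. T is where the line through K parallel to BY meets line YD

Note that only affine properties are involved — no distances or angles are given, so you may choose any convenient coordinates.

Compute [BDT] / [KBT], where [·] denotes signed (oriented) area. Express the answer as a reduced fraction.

Choose coordinates K = (0, 0), D = (1, 0), Y = (0, 1).
1. B lies on line KD with KB:BD = 1:4 ⇒ B = (1/5, 0)
2. T is where the line through K parallel to BY meets line YD ⇒ T = (-1/4, 5/4)
2·[BDT] = 1, 2·[KBT] = 1/4
[BDT]:[KBT] = 1:1/4 = 4

[BDT]:[KBT] = 4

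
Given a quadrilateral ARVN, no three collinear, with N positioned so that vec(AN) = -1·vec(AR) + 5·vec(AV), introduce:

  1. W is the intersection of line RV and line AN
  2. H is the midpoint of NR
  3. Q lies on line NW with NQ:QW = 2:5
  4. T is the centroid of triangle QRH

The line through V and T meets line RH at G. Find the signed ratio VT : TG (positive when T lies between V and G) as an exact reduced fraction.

Assign A = (0, 0), R = (1, 0), V = (0, 1), N = (-1, 5) — the answer is frame-independent, so this choice is without loss of generality.
1. W is the intersection of line RV and line AN ⇒ W = (-1/4, 5/4)
2. H is the midpoint of NR ⇒ H = (0, 5/2)
3. Q lies on line NW with NQ:QW = 2:5 ⇒ Q = (-11/14, 55/14)
4. T is the centroid of triangle QRH ⇒ T = (1/14, 15/7)
line VT meets RH at G = (3/37, 85/37)
T = V + t·(G−V) with t = 37/42, so VT:TG = 37/42:5/42

VT:TG = 37/5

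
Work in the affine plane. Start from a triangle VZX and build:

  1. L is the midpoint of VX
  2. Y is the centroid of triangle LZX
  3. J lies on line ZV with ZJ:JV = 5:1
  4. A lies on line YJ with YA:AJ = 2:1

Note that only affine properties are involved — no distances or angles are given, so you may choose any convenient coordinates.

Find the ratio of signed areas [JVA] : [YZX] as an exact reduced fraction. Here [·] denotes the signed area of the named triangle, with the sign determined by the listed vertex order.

[JVA]:[YZX] = -1/6

Assign V = (0, 0), Z = (1, 0), X = (0, 1) — the answer is frame-independent, so this choice is without loss of generality.
1. L is the midpoint of VX ⇒ L = (0, 1/2)
2. Y is the centroid of triangle LZX ⇒ Y = (1/3, 1/2)
3. J lies on line ZV with ZJ:JV = 5:1 ⇒ J = (1/6, 0)
4. A lies on line YJ with YA:AJ = 2:1 ⇒ A = (2/9, 1/6)
2·[JVA] = -1/36, 2·[YZX] = 1/6
[JVA]:[YZX] = -1/36:1/6 = -1/6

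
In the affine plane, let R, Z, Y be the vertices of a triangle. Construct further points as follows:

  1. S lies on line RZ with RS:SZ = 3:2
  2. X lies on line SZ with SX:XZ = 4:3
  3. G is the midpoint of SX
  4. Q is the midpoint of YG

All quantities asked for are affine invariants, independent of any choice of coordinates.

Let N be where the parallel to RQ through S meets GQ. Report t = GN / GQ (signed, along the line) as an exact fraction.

Work in coordinates with R = (0, 0), Z = (1, 0), Y = (0, 1).
1. S lies on line RZ with RS:SZ = 3:2 ⇒ S = (3/5, 0)
2. X lies on line SZ with SX:XZ = 4:3 ⇒ X = (29/35, 0)
3. G is the midpoint of SX ⇒ G = (5/7, 0)
4. Q is the midpoint of YG ⇒ Q = (5/14, 1/2)
through S parallel to RQ: direction (5/14, 1/2); meets GQ at N = (23/35, 2/25)
N = G + t·(Q−G) with t = 4/25

t = 4/25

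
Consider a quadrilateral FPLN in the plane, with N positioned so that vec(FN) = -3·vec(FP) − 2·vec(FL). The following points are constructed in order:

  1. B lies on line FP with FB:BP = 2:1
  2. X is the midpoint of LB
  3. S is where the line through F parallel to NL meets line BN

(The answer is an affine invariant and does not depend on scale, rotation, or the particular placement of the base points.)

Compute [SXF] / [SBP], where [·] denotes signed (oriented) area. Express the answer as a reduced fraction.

[SXF]:[SBP] = 1/2

Work in coordinates with F = (0, 0), P = (1, 0), L = (0, 1), N = (-3, -2).
1. B lies on line FP with FB:BP = 2:1 ⇒ B = (2/3, 0)
2. X is the midpoint of LB ⇒ X = (1/3, 1/2)
3. S is where the line through F parallel to NL meets line BN ⇒ S = (-4/5, -4/5)
2·[SXF] = -2/15, 2·[SBP] = -4/15
[SXF]:[SBP] = -2/15:-4/15 = 1/2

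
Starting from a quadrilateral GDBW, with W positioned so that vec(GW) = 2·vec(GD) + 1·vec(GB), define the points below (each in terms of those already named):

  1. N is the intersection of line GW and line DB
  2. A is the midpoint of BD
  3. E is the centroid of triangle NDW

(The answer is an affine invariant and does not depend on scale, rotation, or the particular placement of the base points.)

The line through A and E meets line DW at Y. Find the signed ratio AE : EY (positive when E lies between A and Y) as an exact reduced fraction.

AE:EY = 7/2

Set G = (0, 0), D = (1, 0), B = (0, 1), W = (2, 1); any affine frame gives the same invariant.
1. N is the intersection of line GW and line DB ⇒ N = (2/3, 1/3)
2. A is the midpoint of BD ⇒ A = (1/2, 1/2)
3. E is the centroid of triangle NDW ⇒ E = (11/9, 4/9)
line AE meets DW at Y = (10/7, 3/7)
E = A + t·(Y−A) with t = 7/9, so AE:EY = 7/9:2/9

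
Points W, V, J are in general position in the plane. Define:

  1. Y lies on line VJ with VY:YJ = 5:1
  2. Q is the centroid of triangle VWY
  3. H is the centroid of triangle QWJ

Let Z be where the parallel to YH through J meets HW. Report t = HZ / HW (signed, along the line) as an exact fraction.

t = 2

Work in coordinates with W = (0, 0), V = (1, 0), J = (0, 1).
1. Y lies on line VJ with VY:YJ = 5:1 ⇒ Y = (1/6, 5/6)
2. Q is the centroid of triangle VWY ⇒ Q = (7/18, 5/18)
3. H is the centroid of triangle QWJ ⇒ H = (7/54, 23/54)
through J parallel to YH: direction (-1/27, -11/27); meets HW at Z = (-7/54, -23/54)
Z = H + t·(W−H) with t = 2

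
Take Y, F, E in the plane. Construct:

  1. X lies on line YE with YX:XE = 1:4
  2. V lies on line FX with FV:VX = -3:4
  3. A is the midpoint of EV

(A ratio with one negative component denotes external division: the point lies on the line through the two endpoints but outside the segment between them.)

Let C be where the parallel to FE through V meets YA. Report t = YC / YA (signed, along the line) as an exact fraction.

Assign Y = (0, 0), F = (1, 0), E = (0, 1) — the answer is frame-independent, so this choice is without loss of generality.
1. X lies on line YE with YX:XE = 1:4 ⇒ X = (0, 1/5)
2. V lies on line FX with FV:VX = -3:4 ⇒ V = (4, -3/5)
3. A is the midpoint of EV ⇒ A = (2, 1/5)
through V parallel to FE: direction (-1, 1); meets YA at C = (34/11, 17/55)
C = Y + t·(A−Y) with t = 17/11

t = 17/11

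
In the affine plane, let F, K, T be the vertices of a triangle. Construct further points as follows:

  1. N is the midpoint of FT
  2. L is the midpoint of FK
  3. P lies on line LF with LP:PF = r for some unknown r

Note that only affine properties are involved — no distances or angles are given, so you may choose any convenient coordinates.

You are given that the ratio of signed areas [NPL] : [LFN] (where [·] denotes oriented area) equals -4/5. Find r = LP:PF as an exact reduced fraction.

Assign F = (0, 0), K = (1, 0), T = (0, 1) — the answer is frame-independent, so this choice is without loss of generality.
1. N is the midpoint of FT ⇒ N = (0, 1/2)
2. L is the midpoint of FK ⇒ L = (1/2, 0)
3. With LP:PF = r, write λ = r/(r+1) so P = L + λ·(F−L); P is affine-linear in λ
Every point depending on P is an affine combination of P and λ-independent points, so each such coordinate is linear in λ; the λ² term in each signed area is a multiple of (F−L)×(F−L) = 0, so 2·[NPL] and 2·[LFN] are each linear in λ. Evaluating at λ=0 and λ=1:
  2·[NPL] = 1/4·λ,   2·[LFN] = -1/4
So [NPL]:[LFN] = (1/4·λ) / (-1/4). Setting this equal to -4/5:
  1/4·λ = -4/5·(-1/4)  ⇒  λ = 4/5
Then r = λ/(1−λ) = (4/5)/(1/5) = 4. Check: with r = 4, P = (1/10, 0) and [NPL]:[LFN] = -4/5 as required.

r = 4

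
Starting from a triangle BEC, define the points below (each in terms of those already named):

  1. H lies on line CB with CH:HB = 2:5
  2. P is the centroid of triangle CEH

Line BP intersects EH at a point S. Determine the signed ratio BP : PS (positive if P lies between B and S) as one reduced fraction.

BP:PS = -17/2

Assign B = (0, 0), E = (1, 0), C = (0, 1) — the answer is frame-independent, so this choice is without loss of generality.
1. H lies on line CB with CH:HB = 2:5 ⇒ H = (0, 5/7)
2. P is the centroid of triangle CEH ⇒ P = (1/3, 4/7)
line BP meets EH at S = (5/17, 60/119)
P = B + t·(S−B) with t = 17/15, so BP:PS = 17/15:-2/15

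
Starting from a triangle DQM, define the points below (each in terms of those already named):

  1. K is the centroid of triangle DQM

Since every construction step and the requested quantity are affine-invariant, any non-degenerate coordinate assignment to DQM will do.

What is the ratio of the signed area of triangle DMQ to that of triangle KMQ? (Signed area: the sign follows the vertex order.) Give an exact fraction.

[DMQ]:[KMQ] = 3

Choose coordinates D = (0, 0), Q = (1, 0), M = (0, 1).
1. K is the centroid of triangle DQM ⇒ K = (1/3, 1/3)
2·[DMQ] = -1, 2·[KMQ] = -1/3
[DMQ]:[KMQ] = -1:-1/3 = 3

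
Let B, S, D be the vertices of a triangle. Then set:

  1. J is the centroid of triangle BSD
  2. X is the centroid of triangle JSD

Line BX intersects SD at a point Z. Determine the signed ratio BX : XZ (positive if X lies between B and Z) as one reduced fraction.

BX:XZ = 8

Set B = (0, 0), S = (1, 0), D = (0, 1); any affine frame gives the same invariant.
1. J is the centroid of triangle BSD ⇒ J = (1/3, 1/3)
2. X is the centroid of triangle JSD ⇒ X = (4/9, 4/9)
line BX meets SD at Z = (1/2, 1/2)
X = B + t·(Z−B) with t = 8/9, so BX:XZ = 8/9:1/9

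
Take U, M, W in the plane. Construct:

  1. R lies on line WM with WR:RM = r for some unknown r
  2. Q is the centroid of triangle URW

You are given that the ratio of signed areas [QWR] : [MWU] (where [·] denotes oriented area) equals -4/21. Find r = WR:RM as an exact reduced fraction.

Assign U = (0, 0), M = (1, 0), W = (0, 1) — the answer is frame-independent, so this choice is without loss of generality.
1. With WR:RM = r, write λ = r/(r+1) so R = W + λ·(M−W); R is affine-linear in λ
2. Q is the centroid of triangle URW ⇒ Q is an affine combination of earlier points and hence also affine-linear in λ
Every point depending on R is an affine combination of R and λ-independent points, so each such coordinate is linear in λ; the λ² term in each signed area is a multiple of (M−W)×(M−W) = 0, so 2·[QWR] and 2·[MWU] are each linear in λ. Evaluating at λ=0 and λ=1:
  2·[QWR] = -1/3·λ,   2·[MWU] = 1
So [QWR]:[MWU] = (-1/3·λ) / (1). Setting this equal to -4/21:
  -1/3·λ = -4/21·(1)  ⇒  λ = 4/7
Then r = λ/(1−λ) = (4/7)/(3/7) = 4/3. Check: with r = 4/3, R = (4/7, 3/7) and [QWR]:[MWU] = -4/21 as required.

r = 4/3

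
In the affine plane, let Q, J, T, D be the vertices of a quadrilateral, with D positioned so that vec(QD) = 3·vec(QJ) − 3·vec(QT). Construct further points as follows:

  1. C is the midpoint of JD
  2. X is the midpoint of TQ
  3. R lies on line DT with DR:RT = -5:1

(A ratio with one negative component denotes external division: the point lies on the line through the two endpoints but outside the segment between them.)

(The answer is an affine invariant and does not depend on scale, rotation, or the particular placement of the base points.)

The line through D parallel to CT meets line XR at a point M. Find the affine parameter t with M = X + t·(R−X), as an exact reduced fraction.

Work in coordinates with Q = (0, 0), J = (1, 0), T = (0, 1), D = (3, -3).
1. C is the midpoint of JD ⇒ C = (2, -3/2)
2. X is the midpoint of TQ ⇒ X = (0, 1/2)
3. R lies on line DT with DR:RT = -5:1 ⇒ R = (-3/4, 2)
through D parallel to CT: direction (-2, 5/2); meets XR at M = (-1/3, 7/6)
M = X + t·(R−X) with t = 4/9

t = 4/9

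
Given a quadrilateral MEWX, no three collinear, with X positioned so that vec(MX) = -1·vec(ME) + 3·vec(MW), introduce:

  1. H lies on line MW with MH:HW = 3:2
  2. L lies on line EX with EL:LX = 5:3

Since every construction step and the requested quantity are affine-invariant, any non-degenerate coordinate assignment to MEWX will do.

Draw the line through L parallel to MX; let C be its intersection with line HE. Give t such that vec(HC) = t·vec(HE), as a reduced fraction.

t = 7/32

Assign M = (0, 0), E = (1, 0), W = (0, 1), X = (-1, 3) — the answer is frame-independent, so this choice is without loss of generality.
1. H lies on line MW with MH:HW = 3:2 ⇒ H = (0, 3/5)
2. L lies on line EX with EL:LX = 5:3 ⇒ L = (-1/4, 15/8)
through L parallel to MX: direction (-1, 3); meets HE at C = (7/32, 15/32)
C = H + t·(E−H) with t = 7/32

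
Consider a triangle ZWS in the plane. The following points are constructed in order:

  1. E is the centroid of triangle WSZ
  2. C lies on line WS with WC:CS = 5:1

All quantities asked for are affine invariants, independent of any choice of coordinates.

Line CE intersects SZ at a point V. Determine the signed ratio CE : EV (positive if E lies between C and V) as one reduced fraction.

CE:EV = -1/2

Assign Z = (0, 0), W = (1, 0), S = (0, 1) — the answer is frame-independent, so this choice is without loss of generality.
1. E is the centroid of triangle WSZ ⇒ E = (1/3, 1/3)
2. C lies on line WS with WC:CS = 5:1 ⇒ C = (1/6, 5/6)
line CE meets SZ at V = (0, 4/3)
E = C + t·(V−C) with t = -1, so CE:EV = -1:2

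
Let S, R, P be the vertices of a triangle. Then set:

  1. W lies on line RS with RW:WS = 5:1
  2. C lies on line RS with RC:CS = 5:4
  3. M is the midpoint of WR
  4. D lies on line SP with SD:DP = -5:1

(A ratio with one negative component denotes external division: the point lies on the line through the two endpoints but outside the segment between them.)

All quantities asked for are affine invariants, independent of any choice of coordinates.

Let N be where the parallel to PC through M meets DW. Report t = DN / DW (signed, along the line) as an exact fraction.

t = -1/14

Set S = (0, 0), R = (1, 0), P = (0, 1); any affine frame gives the same invariant.
1. W lies on line RS with RW:WS = 5:1 ⇒ W = (1/6, 0)
2. C lies on line RS with RC:CS = 5:4 ⇒ C = (4/9, 0)
3. M is the midpoint of WR ⇒ M = (7/12, 0)
4. D lies on line SP with SD:DP = -5:1 ⇒ D = (0, 5/4)
through M parallel to PC: direction (4/9, -1); meets DW at N = (-1/84, 75/56)
N = D + t·(W−D) with t = -1/14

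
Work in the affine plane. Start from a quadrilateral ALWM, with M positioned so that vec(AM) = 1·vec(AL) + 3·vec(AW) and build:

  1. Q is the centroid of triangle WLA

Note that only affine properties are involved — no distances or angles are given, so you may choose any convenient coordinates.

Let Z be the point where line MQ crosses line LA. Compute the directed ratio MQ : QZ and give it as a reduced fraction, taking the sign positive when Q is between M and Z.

Set A = (0, 0), L = (1, 0), W = (0, 1), M = (1, 3); any affine frame gives the same invariant.
1. Q is the centroid of triangle WLA ⇒ Q = (1/3, 1/3)
line MQ meets LA at Z = (1/4, 0)
Q = M + t·(Z−M) with t = 8/9, so MQ:QZ = 8/9:1/9

MQ:QZ = 8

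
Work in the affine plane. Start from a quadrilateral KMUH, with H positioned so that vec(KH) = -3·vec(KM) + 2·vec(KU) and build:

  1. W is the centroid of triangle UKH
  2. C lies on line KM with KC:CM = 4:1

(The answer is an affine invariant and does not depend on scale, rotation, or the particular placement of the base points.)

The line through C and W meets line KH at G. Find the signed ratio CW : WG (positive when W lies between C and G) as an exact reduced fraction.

Choose coordinates K = (0, 0), M = (1, 0), U = (0, 1), H = (-3, 2).
1. W is the centroid of triangle UKH ⇒ W = (-1, 1)
2. C lies on line KM with KC:CM = 4:1 ⇒ C = (4/5, 0)
line CW meets KH at G = (-4, 8/3)
W = C + t·(G−C) with t = 3/8, so CW:WG = 3/8:5/8

CW:WG = 3/5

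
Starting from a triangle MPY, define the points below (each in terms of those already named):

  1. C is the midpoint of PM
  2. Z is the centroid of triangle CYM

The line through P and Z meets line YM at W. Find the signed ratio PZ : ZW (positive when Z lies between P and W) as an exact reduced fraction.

Assign M = (0, 0), P = (1, 0), Y = (0, 1) — the answer is frame-independent, so this choice is without loss of generality.
1. C is the midpoint of PM ⇒ C = (1/2, 0)
2. Z is the centroid of triangle CYM ⇒ Z = (1/6, 1/3)
line PZ meets YM at W = (0, 2/5)
Z = P + t·(W−P) with t = 5/6, so PZ:ZW = 5/6:1/6

PZ:ZW = 5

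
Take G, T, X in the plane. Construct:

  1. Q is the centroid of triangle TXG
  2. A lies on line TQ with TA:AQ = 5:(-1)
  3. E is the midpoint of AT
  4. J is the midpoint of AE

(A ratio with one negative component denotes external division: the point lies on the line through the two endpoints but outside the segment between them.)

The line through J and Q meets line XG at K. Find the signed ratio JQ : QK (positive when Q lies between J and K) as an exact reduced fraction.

Work in coordinates with G = (0, 0), T = (1, 0), X = (0, 1).
1. Q is the centroid of triangle TXG ⇒ Q = (1/3, 1/3)
2. A lies on line TQ with TA:AQ = 5:(-1) ⇒ A = (1/6, 5/12)
3. E is the midpoint of AT ⇒ E = (7/12, 5/24)
4. J is the midpoint of AE ⇒ J = (3/8, 5/16)
line JQ meets XG at K = (0, 1/2)
Q = J + t·(K−J) with t = 1/9, so JQ:QK = 1/9:8/9

JQ:QK = 1/8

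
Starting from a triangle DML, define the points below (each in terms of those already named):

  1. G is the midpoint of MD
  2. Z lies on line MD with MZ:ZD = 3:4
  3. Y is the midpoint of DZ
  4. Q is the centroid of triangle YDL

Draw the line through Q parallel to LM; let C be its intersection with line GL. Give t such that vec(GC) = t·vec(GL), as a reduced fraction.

Choose coordinates D = (0, 0), M = (1, 0), L = (0, 1).
1. G is the midpoint of MD ⇒ G = (1/2, 0)
2. Z lies on line MD with MZ:ZD = 3:4 ⇒ Z = (4/7, 0)
3. Y is the midpoint of DZ ⇒ Y = (2/7, 0)
4. Q is the centroid of triangle YDL ⇒ Q = (2/21, 1/3)
through Q parallel to LM: direction (1, -1); meets GL at C = (4/7, -1/7)
C = G + t·(L−G) with t = -1/7

t = -1/7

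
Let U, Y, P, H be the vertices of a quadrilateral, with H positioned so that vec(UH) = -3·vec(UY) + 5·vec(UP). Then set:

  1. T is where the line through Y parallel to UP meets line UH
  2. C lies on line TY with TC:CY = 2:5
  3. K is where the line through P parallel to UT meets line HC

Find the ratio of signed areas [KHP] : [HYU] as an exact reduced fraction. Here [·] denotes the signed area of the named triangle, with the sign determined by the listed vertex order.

[KHP]:[HYU] = 27/25

Assign U = (0, 0), Y = (1, 0), P = (0, 1), H = (-3, 5) — the answer is frame-independent, so this choice is without loss of generality.
1. T is where the line through Y parallel to UP meets line UH ⇒ T = (1, -5/3)
2. C lies on line TY with TC:CY = 2:5 ⇒ C = (1, -25/21)
3. K is where the line through P parallel to UT meets line HC ⇒ K = (27/5, -8)
2·[KHP] = -27/5, 2·[HYU] = -5
[KHP]:[HYU] = -27/5:-5 = 27/25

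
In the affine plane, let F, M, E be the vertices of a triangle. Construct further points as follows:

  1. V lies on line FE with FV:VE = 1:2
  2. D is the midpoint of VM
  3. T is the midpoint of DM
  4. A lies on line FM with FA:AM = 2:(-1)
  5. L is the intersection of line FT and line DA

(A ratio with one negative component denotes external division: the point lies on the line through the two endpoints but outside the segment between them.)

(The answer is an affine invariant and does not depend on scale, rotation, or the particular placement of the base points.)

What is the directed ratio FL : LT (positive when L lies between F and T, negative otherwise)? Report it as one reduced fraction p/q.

Choose coordinates F = (0, 0), M = (1, 0), E = (0, 1).
1. V lies on line FE with FV:VE = 1:2 ⇒ V = (0, 1/3)
2. D is the midpoint of VM ⇒ D = (1/2, 1/6)
3. T is the midpoint of DM ⇒ T = (3/4, 1/12)
4. A lies on line FM with FA:AM = 2:(-1) ⇒ A = (2, 0)
5. L is the intersection of line FT and line DA ⇒ L = (1, 1/9)
L = F + t·(T−F) with t = 4/3, so FL:LT = t:(1−t) = 4/3:-1/3

FL:LT = -4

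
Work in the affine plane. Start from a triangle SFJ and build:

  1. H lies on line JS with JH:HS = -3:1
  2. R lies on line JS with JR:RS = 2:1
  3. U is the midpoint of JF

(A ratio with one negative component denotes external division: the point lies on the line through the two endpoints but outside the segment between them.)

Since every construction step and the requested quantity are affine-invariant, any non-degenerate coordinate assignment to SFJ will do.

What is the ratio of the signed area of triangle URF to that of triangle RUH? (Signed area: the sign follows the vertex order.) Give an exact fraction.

Assign S = (0, 0), F = (1, 0), J = (0, 1) — the answer is frame-independent, so this choice is without loss of generality.
1. H lies on line JS with JH:HS = -3:1 ⇒ H = (0, -1/2)
2. R lies on line JS with JR:RS = 2:1 ⇒ R = (0, 1/3)
3. U is the midpoint of JF ⇒ U = (1/2, 1/2)
2·[URF] = 1/3, 2·[RUH] = -5/12
[URF]:[RUH] = 1/3:-5/12 = -4/5

[URF]:[RUH] = -4/5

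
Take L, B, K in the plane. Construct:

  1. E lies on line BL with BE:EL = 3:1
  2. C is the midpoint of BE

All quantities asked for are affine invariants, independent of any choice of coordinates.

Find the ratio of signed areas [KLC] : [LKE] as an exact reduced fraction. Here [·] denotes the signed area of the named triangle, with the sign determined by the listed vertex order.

Set L = (0, 0), B = (1, 0), K = (0, 1); any affine frame gives the same invariant.
1. E lies on line BL with BE:EL = 3:1 ⇒ E = (1/4, 0)
2. C is the midpoint of BE ⇒ C = (5/8, 0)
2·[KLC] = 5/8, 2·[LKE] = -1/4
[KLC]:[LKE] = 5/8:-1/4 = -5/2

[KLC]:[LKE] = -5/2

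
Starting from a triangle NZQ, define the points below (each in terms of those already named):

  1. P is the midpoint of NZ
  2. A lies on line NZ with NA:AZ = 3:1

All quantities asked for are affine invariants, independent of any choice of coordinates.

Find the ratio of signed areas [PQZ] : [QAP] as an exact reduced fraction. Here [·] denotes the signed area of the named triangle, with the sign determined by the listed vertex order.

Work in coordinates with N = (0, 0), Z = (1, 0), Q = (0, 1).
1. P is the midpoint of NZ ⇒ P = (1/2, 0)
2. A lies on line NZ with NA:AZ = 3:1 ⇒ A = (3/4, 0)
2·[PQZ] = -1/2, 2·[QAP] = -1/4
[PQZ]:[QAP] = -1/2:-1/4 = 2

[PQZ]:[QAP] = 2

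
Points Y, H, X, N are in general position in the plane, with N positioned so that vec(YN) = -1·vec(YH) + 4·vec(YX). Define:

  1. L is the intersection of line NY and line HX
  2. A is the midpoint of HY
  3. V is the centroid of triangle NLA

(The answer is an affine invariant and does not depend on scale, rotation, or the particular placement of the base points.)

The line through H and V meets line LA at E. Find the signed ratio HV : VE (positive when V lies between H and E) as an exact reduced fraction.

Work in coordinates with Y = (0, 0), H = (1, 0), X = (0, 1), N = (-1, 4).
1. L is the intersection of line NY and line HX ⇒ L = (-1/3, 4/3)
2. A is the midpoint of HY ⇒ A = (1/2, 0)
3. V is the centroid of triangle NLA ⇒ V = (-5/18, 16/9)
line HV meets LA at E = (-17/6, 16/3)
V = H + t·(E−H) with t = 1/3, so HV:VE = 1/3:2/3

HV:VE = 1/2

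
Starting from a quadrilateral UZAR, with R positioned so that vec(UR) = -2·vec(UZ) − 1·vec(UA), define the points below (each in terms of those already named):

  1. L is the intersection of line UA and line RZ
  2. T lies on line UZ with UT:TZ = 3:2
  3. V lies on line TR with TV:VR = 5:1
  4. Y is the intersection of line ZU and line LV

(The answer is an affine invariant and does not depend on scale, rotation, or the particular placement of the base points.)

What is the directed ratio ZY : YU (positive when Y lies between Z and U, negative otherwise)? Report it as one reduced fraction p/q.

Set U = (0, 0), Z = (1, 0), A = (0, 1), R = (-2, -1); any affine frame gives the same invariant.
1. L is the intersection of line UA and line RZ ⇒ L = (0, -1/3)
2. T lies on line UZ with UT:TZ = 3:2 ⇒ T = (3/5, 0)
3. V lies on line TR with TV:VR = 5:1 ⇒ V = (-47/30, -5/6)
4. Y is the intersection of line ZU and line LV ⇒ Y = (47/45, 0)
Y = Z + t·(U−Z) with t = -2/45, so ZY:YU = t:(1−t) = -2/45:47/45

ZY:YU = -2/47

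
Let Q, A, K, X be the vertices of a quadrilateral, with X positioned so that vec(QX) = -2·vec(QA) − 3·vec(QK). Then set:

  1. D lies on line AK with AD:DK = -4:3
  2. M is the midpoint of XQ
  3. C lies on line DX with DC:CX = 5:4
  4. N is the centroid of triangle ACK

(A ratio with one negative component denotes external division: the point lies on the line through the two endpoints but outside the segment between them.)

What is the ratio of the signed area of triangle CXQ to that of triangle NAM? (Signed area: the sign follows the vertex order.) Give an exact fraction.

[CXQ]:[NAM] = -51/20

Assign Q = (0, 0), A = (1, 0), K = (0, 1), X = (-2, -3) — the answer is frame-independent, so this choice is without loss of generality.
1. D lies on line AK with AD:DK = -4:3 ⇒ D = (-3, 4)
2. M is the midpoint of XQ ⇒ M = (-1, -3/2)
3. C lies on line DX with DC:CX = 5:4 ⇒ C = (-22/9, 1/9)
4. N is the centroid of triangle ACK ⇒ N = (-13/27, 10/27)
2·[CXQ] = 68/9, 2·[NAM] = -80/27
[CXQ]:[NAM] = 68/9:-80/27 = -51/20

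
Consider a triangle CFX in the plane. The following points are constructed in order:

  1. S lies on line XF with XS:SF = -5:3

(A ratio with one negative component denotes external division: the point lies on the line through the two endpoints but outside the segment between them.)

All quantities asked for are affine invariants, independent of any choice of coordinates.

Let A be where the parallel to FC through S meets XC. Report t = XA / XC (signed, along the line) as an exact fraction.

Work in coordinates with C = (0, 0), F = (1, 0), X = (0, 1).
1. S lies on line XF with XS:SF = -5:3 ⇒ S = (5/2, -3/2)
through S parallel to FC: direction (-1, 0); meets XC at A = (0, -3/2)
A = X + t·(C−X) with t = 5/2

t = 5/2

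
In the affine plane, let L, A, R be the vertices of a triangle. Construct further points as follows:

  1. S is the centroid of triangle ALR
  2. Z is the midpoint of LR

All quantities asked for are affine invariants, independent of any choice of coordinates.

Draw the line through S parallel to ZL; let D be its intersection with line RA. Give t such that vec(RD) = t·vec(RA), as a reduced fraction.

t = 1/3

Choose coordinates L = (0, 0), A = (1, 0), R = (0, 1).
1. S is the centroid of triangle ALR ⇒ S = (1/3, 1/3)
2. Z is the midpoint of LR ⇒ Z = (0, 1/2)
through S parallel to ZL: direction (0, -1/2); meets RA at D = (1/3, 2/3)
D = R + t·(A−R) with t = 1/3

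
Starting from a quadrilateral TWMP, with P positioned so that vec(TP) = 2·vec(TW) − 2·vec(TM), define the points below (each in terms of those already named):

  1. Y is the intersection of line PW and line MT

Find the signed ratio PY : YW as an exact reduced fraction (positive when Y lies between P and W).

PY:YW = -2

Assign T = (0, 0), W = (1, 0), M = (0, 1), P = (2, -2) — the answer is frame-independent, so this choice is without loss of generality.
1. Y is the intersection of line PW and line MT ⇒ Y = (0, 2)
Y = P + t·(W−P) with t = 2, so PY:YW = t:(1−t) = 2:-1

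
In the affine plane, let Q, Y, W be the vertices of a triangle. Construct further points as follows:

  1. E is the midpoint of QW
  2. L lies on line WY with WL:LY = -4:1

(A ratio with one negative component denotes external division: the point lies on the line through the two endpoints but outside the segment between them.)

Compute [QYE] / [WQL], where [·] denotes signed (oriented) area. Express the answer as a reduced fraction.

Set Q = (0, 0), Y = (1, 0), W = (0, 1); any affine frame gives the same invariant.
1. E is the midpoint of QW ⇒ E = (0, 1/2)
2. L lies on line WY with WL:LY = -4:1 ⇒ L = (4/3, -1/3)
2·[QYE] = 1/2, 2·[WQL] = 4/3
[QYE]:[WQL] = 1/2:4/3 = 3/8

[QYE]:[WQL] = 3/8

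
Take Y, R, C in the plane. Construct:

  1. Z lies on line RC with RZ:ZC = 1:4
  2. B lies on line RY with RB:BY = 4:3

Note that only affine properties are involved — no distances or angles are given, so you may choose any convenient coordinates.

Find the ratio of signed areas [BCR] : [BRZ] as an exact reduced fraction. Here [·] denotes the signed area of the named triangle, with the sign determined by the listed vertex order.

[BCR]:[BRZ] = -5

Work in coordinates with Y = (0, 0), R = (1, 0), C = (0, 1).
1. Z lies on line RC with RZ:ZC = 1:4 ⇒ Z = (4/5, 1/5)
2. B lies on line RY with RB:BY = 4:3 ⇒ B = (3/7, 0)
2·[BCR] = -4/7, 2·[BRZ] = 4/35
[BCR]:[BRZ] = -4/7:4/35 = -5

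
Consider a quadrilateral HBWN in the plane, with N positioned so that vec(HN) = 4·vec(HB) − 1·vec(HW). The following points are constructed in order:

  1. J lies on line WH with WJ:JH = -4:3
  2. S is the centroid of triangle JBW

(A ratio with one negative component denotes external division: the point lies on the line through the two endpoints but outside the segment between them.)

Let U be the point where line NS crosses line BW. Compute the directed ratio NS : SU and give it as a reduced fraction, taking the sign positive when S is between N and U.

Assign H = (0, 0), B = (1, 0), W = (0, 1), N = (4, -1) — the answer is frame-independent, so this choice is without loss of generality.
1. J lies on line WH with WJ:JH = -4:3 ⇒ J = (0, -3)
2. S is the centroid of triangle JBW ⇒ S = (1/3, -2/3)
line NS meets BW at U = (9/5, -4/5)
S = N + t·(U−N) with t = 5/3, so NS:SU = 5/3:-2/3

NS:SU = -5/2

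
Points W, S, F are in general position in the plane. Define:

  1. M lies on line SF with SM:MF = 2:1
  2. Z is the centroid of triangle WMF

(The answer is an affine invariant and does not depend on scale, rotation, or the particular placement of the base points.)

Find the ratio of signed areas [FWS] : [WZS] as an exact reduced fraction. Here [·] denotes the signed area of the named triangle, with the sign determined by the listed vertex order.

[FWS]:[WZS] = -9/5

Work in coordinates with W = (0, 0), S = (1, 0), F = (0, 1).
1. M lies on line SF with SM:MF = 2:1 ⇒ M = (1/3, 2/3)
2. Z is the centroid of triangle WMF ⇒ Z = (1/9, 5/9)
2·[FWS] = 1, 2·[WZS] = -5/9
[FWS]:[WZS] = 1:-5/9 = -9/5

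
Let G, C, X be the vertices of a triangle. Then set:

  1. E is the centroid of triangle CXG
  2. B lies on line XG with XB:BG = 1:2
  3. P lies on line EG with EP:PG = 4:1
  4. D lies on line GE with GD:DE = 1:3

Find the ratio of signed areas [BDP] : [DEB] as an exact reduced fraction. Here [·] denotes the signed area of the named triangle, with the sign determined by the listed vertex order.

[BDP]:[DEB] = -1/15

Work in coordinates with G = (0, 0), C = (1, 0), X = (0, 1).
1. E is the centroid of triangle CXG ⇒ E = (1/3, 1/3)
2. B lies on line XG with XB:BG = 1:2 ⇒ B = (0, 2/3)
3. P lies on line EG with EP:PG = 4:1 ⇒ P = (1/15, 1/15)
4. D lies on line GE with GD:DE = 1:3 ⇒ D = (1/12, 1/12)
2·[BDP] = -1/90, 2·[DEB] = 1/6
[BDP]:[DEB] = -1/90:1/6 = -1/15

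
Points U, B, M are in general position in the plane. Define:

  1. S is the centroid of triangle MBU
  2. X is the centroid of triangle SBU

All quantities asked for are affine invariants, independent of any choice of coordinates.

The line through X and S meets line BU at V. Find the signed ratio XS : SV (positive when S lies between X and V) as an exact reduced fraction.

XS:SV = -2/3

Set U = (0, 0), B = (1, 0), M = (0, 1); any affine frame gives the same invariant.
1. S is the centroid of triangle MBU ⇒ S = (1/3, 1/3)
2. X is the centroid of triangle SBU ⇒ X = (4/9, 1/9)
line XS meets BU at V = (1/2, 0)
S = X + t·(V−X) with t = -2, so XS:SV = -2:3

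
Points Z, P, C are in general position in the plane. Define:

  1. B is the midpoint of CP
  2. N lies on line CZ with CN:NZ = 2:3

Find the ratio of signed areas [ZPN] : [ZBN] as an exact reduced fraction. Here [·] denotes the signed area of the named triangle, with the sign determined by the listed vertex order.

Work in coordinates with Z = (0, 0), P = (1, 0), C = (0, 1).
1. B is the midpoint of CP ⇒ B = (1/2, 1/2)
2. N lies on line CZ with CN:NZ = 2:3 ⇒ N = (0, 3/5)
2·[ZPN] = 3/5, 2·[ZBN] = 3/10
[ZPN]:[ZBN] = 3/5:3/10 = 2

[ZPN]:[ZBN] = 2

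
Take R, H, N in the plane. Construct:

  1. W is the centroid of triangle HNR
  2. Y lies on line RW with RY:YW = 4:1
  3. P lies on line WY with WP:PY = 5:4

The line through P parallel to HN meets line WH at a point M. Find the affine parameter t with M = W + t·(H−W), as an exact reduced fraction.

Set R = (0, 0), H = (1, 0), N = (0, 1); any affine frame gives the same invariant.
1. W is the centroid of triangle HNR ⇒ W = (1/3, 1/3)
2. Y lies on line RW with RY:YW = 4:1 ⇒ Y = (4/15, 4/15)
3. P lies on line WY with WP:PY = 5:4 ⇒ P = (8/27, 8/27)
through P parallel to HN: direction (-1, 1); meets WH at M = (5/27, 11/27)
M = W + t·(H−W) with t = -2/9

t = -2/9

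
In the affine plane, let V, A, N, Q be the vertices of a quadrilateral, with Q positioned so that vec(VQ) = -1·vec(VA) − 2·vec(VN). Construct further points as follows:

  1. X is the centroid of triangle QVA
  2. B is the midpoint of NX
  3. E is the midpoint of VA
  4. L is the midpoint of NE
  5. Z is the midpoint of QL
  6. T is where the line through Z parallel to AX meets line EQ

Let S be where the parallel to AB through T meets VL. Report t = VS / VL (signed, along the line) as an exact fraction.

Set V = (0, 0), A = (1, 0), N = (0, 1), Q = (-1, -2); any affine frame gives the same invariant.
1. X is the centroid of triangle QVA ⇒ X = (0, -2/3)
2. B is the midpoint of NX ⇒ B = (0, 1/6)
3. E is the midpoint of VA ⇒ E = (1/2, 0)
4. L is the midpoint of NE ⇒ L = (1/4, 1/2)
5. Z is the midpoint of QL ⇒ Z = (-3/8, -3/4)
6. T is where the line through Z parallel to AX meets line EQ ⇒ T = (1/4, -1/3)
through T parallel to AB: direction (-1, 1/6); meets VL at S = (-7/52, -7/26)
S = V + t·(L−V) with t = -7/13

t = -7/13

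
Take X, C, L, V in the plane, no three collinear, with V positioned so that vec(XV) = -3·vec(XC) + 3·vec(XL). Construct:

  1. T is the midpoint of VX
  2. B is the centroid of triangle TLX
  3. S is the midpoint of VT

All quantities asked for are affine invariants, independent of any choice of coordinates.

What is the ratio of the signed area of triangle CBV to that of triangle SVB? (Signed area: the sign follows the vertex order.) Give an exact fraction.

Assign X = (0, 0), C = (1, 0), L = (0, 1), V = (-3, 3) — the answer is frame-independent, so this choice is without loss of generality.
1. T is the midpoint of VX ⇒ T = (-3/2, 3/2)
2. B is the centroid of triangle TLX ⇒ B = (-1/2, 5/6)
3. S is the midpoint of VT ⇒ S = (-9/4, 9/4)
2·[CBV] = -7/6, 2·[SVB] = -1/4
[CBV]:[SVB] = -7/6:-1/4 = 14/3

[CBV]:[SVB] = 14/3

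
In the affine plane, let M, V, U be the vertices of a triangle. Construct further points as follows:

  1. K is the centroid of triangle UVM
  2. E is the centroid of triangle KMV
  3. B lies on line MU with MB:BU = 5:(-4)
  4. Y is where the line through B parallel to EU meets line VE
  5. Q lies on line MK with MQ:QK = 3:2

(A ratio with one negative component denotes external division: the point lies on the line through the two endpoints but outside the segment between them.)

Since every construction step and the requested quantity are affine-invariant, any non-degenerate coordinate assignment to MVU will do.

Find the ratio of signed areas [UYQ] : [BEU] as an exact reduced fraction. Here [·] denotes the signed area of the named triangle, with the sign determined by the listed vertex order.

Choose coordinates M = (0, 0), V = (1, 0), U = (0, 1).
1. K is the centroid of triangle UVM ⇒ K = (1/3, 1/3)
2. E is the centroid of triangle KMV ⇒ E = (4/9, 1/9)
3. B lies on line MU with MB:BU = 5:(-4) ⇒ B = (0, 5)
4. Y is where the line through B parallel to EU meets line VE ⇒ Y = (8/3, -1/3)
5. Q lies on line MK with MQ:QK = 3:2 ⇒ Q = (1/5, 1/5)
2·[UYQ] = -28/15, 2·[BEU] = -16/9
[UYQ]:[BEU] = -28/15:-16/9 = 21/20

[UYQ]:[BEU] = 21/20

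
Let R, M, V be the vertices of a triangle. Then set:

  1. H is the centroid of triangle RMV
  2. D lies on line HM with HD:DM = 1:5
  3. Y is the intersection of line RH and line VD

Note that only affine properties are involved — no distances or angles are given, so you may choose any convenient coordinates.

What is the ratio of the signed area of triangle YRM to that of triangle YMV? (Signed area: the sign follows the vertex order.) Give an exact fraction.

Set R = (0, 0), M = (1, 0), V = (0, 1); any affine frame gives the same invariant.
1. H is the centroid of triangle RMV ⇒ H = (1/3, 1/3)
2. D lies on line HM with HD:DM = 1:5 ⇒ D = (4/9, 5/18)
3. Y is the intersection of line RH and line VD ⇒ Y = (8/21, 8/21)
2·[YRM] = 8/21, 2·[YMV] = 5/21
[YRM]:[YMV] = 8/21:5/21 = 8/5

[YRM]:[YMV] = 8/5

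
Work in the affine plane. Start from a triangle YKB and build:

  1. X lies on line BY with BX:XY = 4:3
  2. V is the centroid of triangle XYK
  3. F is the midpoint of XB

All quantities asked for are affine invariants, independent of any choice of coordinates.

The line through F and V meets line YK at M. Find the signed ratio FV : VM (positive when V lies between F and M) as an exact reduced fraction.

FV:VM = 4

Work in coordinates with Y = (0, 0), K = (1, 0), B = (0, 1).
1. X lies on line BY with BX:XY = 4:3 ⇒ X = (0, 3/7)
2. V is the centroid of triangle XYK ⇒ V = (1/3, 1/7)
3. F is the midpoint of XB ⇒ F = (0, 5/7)
line FV meets YK at M = (5/12, 0)
V = F + t·(M−F) with t = 4/5, so FV:VM = 4/5:1/5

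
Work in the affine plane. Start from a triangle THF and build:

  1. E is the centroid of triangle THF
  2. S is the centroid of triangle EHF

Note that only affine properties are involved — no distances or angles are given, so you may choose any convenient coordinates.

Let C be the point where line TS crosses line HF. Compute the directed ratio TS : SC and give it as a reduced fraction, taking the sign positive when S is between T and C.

TS:SC = 8

Set T = (0, 0), H = (1, 0), F = (0, 1); any affine frame gives the same invariant.
1. E is the centroid of triangle THF ⇒ E = (1/3, 1/3)
2. S is the centroid of triangle EHF ⇒ S = (4/9, 4/9)
line TS meets HF at C = (1/2, 1/2)
S = T + t·(C−T) with t = 8/9, so TS:SC = 8/9:1/9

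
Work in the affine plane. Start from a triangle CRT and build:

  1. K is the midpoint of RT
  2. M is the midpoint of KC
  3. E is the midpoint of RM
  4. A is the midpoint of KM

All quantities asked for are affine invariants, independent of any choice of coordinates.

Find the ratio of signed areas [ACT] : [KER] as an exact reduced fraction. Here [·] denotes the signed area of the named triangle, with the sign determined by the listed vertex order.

[ACT]:[KER] = -3

Set C = (0, 0), R = (1, 0), T = (0, 1); any affine frame gives the same invariant.
1. K is the midpoint of RT ⇒ K = (1/2, 1/2)
2. M is the midpoint of KC ⇒ M = (1/4, 1/4)
3. E is the midpoint of RM ⇒ E = (5/8, 1/8)
4. A is the midpoint of KM ⇒ A = (3/8, 3/8)
2·[ACT] = -3/8, 2·[KER] = 1/8
[ACT]:[KER] = -3/8:1/8 = -3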